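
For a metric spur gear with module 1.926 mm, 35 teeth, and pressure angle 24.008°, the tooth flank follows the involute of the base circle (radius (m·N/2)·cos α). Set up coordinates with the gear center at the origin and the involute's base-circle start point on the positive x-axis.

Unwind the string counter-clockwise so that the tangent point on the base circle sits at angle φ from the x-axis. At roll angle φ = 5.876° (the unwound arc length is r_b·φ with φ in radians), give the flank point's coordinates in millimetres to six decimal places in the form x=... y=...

pitch radius r_p = m·N/2 = 1.926·35/2 = 33.705000
base radius r_b = r_p·cos α = 33.705000·cos 24.008° = 30.789135
roll angle φ = 5.876° = 0.10255555 rad
x = r_b·(cos φ + φ·sin φ) = 30.789135·(0.99474579 + 0.10255555·0.10237587) = 30.950624
y = r_b·(sin φ − φ·cos φ) = 30.789135·(0.10237587 − 0.10255555·0.99474579) = 0.011059

x=30.950624 y=0.011059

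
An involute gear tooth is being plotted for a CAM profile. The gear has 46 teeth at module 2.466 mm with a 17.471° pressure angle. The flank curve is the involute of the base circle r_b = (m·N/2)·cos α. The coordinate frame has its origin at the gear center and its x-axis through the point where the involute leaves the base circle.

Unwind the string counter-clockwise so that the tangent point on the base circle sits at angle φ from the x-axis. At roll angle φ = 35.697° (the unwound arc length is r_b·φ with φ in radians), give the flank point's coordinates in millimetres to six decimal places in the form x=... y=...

pitch radius r_p = m·N/2 = 2.466·46/2 = 56.718000
base radius r_b = r_p·cos α = 56.718000·cos 17.471° = 54.101544
roll angle φ = 35.697° = 0.62303018 rad
x = r_b·(cos φ + φ·sin φ) = 54.101544·(0.81211408 + 0.62303018·0.58349869) = 63.604554
y = r_b·(sin φ − φ·cos φ) = 54.101544·(0.58349869 − 0.62303018·0.81211408) = 4.194336

x=63.604554 y=4.194336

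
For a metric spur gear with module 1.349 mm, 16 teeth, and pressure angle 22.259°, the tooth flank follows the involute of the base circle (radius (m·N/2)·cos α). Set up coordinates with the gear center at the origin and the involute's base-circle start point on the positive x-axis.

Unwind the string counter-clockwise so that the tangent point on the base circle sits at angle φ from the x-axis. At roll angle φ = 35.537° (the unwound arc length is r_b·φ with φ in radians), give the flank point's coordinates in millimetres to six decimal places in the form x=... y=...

pitch radius r_p = m·N/2 = 1.349·16/2 = 10.792000
base radius r_b = r_p·cos α = 10.792000·cos 22.259° = 9.987791
roll angle φ = 35.537° = 0.62023766 rad
x = r_b·(cos φ + φ·sin φ) = 9.987791·(0.81374035 + 0.62023766·0.58122857) = 11.728066
y = r_b·(sin φ − φ·cos φ) = 9.987791·(0.58122857 − 0.62023766·0.81374035) = 0.764227

x=11.728066 y=0.764227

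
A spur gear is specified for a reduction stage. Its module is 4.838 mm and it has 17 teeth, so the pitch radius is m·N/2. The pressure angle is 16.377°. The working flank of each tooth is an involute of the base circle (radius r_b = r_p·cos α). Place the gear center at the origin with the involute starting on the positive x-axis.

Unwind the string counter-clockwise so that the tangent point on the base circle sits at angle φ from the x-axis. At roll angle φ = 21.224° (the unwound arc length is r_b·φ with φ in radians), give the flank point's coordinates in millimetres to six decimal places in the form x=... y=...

pitch radius r_p = m·N/2 = 4.838·17/2 = 41.123000
base radius r_b = r_p·cos α = 41.123000·cos 16.377° = 39.454526
roll angle φ = 21.224° = 0.37042868 rad
x = r_b·(cos φ + φ·sin φ) = 39.454526·(0.93217224 + 0.37042868·0.36201507) = 42.069296
y = r_b·(sin φ − φ·cos φ) = 39.454526·(0.36201507 − 0.37042868·0.93217224) = 0.659354

x=42.069296 y=0.659354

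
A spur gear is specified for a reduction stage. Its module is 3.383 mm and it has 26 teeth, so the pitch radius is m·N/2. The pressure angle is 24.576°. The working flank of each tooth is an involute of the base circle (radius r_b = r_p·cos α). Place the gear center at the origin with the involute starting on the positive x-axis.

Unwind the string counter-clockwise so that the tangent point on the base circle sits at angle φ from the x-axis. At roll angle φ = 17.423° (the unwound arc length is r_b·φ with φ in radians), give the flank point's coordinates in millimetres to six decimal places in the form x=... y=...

pitch radius r_p = m·N/2 = 3.383·26/2 = 43.979000
base radius r_b = r_p·cos α = 43.979000·cos 24.576° = 39.994960
roll angle φ = 17.423° = 0.30408872 rad
x = r_b·(cos φ + φ·sin φ) = 39.994960·(0.95412021 + 0.30408872·0.29942382) = 41.801597
y = r_b·(sin φ − φ·cos φ) = 39.994960·(0.29942382 − 0.30408872·0.95412021) = 0.371419

x=41.801597 y=0.371419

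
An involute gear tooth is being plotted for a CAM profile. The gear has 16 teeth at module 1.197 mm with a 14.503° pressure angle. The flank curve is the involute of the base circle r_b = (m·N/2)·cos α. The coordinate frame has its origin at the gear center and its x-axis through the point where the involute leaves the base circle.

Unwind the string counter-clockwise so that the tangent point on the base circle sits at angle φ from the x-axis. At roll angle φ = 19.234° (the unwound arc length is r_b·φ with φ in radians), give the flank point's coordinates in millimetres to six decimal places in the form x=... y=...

x=9.778608 y=0.115595

pitch radius r_p = m·N/2 = 1.197·16/2 = 9.576000
base radius r_b = r_p·cos α = 9.576000·cos 14.503° = 9.270856
roll angle φ = 19.234° = 0.33569663 rad
x = r_b·(cos φ + φ·sin φ) = 9.270856·(0.94418105 + 0.33569663·0.32942699) = 9.778608
y = r_b·(sin φ − φ·cos φ) = 9.270856·(0.32942699 − 0.33569663·0.94418105) = 0.115595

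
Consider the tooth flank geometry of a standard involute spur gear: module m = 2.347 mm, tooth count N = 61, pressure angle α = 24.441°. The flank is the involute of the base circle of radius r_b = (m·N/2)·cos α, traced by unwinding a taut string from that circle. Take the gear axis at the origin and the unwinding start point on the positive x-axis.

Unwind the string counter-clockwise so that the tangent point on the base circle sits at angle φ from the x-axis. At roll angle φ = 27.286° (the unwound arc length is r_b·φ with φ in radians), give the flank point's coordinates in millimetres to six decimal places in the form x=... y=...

x=72.144982 y=2.293444

pitch radius r_p = m·N/2 = 2.347·61/2 = 71.583500
base radius r_b = r_p·cos α = 71.583500·cos 24.441° = 65.168746
roll angle φ = 27.286° = 0.47623054 rad
x = r_b·(cos φ + φ·sin φ) = 65.168746·(0.88872928 + 0.47623054·0.45843241) = 72.144982
y = r_b·(sin φ − φ·cos φ) = 65.168746·(0.45843241 − 0.47623054·0.88872928) = 2.293444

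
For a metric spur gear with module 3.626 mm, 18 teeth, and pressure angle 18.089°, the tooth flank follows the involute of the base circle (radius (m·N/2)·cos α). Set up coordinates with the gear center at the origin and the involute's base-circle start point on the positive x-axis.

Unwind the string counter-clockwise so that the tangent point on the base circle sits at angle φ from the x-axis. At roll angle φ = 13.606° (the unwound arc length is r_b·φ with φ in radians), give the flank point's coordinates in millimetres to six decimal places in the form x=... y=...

x=31.883450 y=0.137692

pitch radius r_p = m·N/2 = 3.626·18/2 = 32.634000
base radius r_b = r_p·cos α = 32.634000·cos 18.089° = 31.021076
roll angle φ = 13.606° = 0.23746950 rad
x = r_b·(cos φ + φ·sin φ) = 31.021076·(0.97193637 + 0.23746950·0.23524390) = 31.883450
y = r_b·(sin φ − φ·cos φ) = 31.021076·(0.23524390 − 0.23746950·0.97193637) = 0.137692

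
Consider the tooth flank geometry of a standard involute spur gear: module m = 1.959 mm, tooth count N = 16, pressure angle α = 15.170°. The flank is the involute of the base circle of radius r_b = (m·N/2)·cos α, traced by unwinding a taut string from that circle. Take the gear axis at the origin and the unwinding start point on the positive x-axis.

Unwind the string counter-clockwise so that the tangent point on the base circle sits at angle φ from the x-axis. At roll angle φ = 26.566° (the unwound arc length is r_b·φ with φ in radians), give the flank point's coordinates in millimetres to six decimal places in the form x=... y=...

pitch radius r_p = m·N/2 = 1.959·16/2 = 15.672000
base radius r_b = r_p·cos α = 15.672000·cos 15.170° = 15.125888
roll angle φ = 26.566° = 0.46366417 rad
x = r_b·(cos φ + φ·sin φ) = 15.125888·(0.89441978 + 0.46366417·0.44722841) = 16.665455
y = r_b·(sin φ − φ·cos φ) = 15.125888·(0.44722841 − 0.46366417·0.89441978) = 0.491864

x=16.665455 y=0.491864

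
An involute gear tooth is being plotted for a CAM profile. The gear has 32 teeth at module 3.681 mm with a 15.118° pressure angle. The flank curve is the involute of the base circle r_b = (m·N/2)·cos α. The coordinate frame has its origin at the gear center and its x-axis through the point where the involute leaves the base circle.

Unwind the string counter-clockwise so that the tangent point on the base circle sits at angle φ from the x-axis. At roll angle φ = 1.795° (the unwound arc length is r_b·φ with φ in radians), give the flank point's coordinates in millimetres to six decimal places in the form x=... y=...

x=56.885549 y=0.000583

pitch radius r_p = m·N/2 = 3.681·32/2 = 58.896000
base radius r_b = r_p·cos α = 58.896000·cos 15.118° = 56.857653
roll angle φ = 1.795° = 0.03132866 rad
x = r_b·(cos φ + φ·sin φ) = 56.857653·(0.99950930 + 0.03132866·0.03132354) = 56.885549
y = r_b·(sin φ − φ·cos φ) = 56.857653·(0.03132354 − 0.03132866·0.99950930) = 0.000583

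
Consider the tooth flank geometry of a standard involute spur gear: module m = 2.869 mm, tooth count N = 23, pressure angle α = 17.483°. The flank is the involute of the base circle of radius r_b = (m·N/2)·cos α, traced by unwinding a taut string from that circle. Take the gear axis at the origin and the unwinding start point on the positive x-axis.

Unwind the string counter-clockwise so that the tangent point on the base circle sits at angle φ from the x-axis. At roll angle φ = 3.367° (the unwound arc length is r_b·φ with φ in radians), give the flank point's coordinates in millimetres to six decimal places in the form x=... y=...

x=31.523693 y=0.002128

pitch radius r_p = m·N/2 = 2.869·23/2 = 32.993500
base radius r_b = r_p·cos α = 32.993500·cos 17.483° = 31.469403
roll angle φ = 3.367° = 0.05876524 rad
x = r_b·(cos φ + φ·sin φ) = 31.469403·(0.99827382 + 0.05876524·0.05873142) = 31.523693
y = r_b·(sin φ − φ·cos φ) = 31.469403·(0.05873142 − 0.05876524·0.99827382) = 0.002128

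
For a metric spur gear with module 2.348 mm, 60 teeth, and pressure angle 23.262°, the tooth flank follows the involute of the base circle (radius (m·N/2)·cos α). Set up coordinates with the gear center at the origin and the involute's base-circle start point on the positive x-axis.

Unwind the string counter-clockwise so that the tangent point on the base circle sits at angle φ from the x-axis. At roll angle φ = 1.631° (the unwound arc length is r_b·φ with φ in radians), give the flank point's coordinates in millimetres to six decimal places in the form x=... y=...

x=64.740042 y=0.000498

pitch radius r_p = m·N/2 = 2.348·60/2 = 70.440000
base radius r_b = r_p·cos α = 70.440000·cos 23.262° = 64.713828
roll angle φ = 1.631° = 0.02846632 rad
x = r_b·(cos φ + φ·sin φ) = 64.713828·(0.99959486 + 0.02846632·0.02846248) = 64.740042
y = r_b·(sin φ − φ·cos φ) = 64.713828·(0.02846248 − 0.02846632·0.99959486) = 0.000498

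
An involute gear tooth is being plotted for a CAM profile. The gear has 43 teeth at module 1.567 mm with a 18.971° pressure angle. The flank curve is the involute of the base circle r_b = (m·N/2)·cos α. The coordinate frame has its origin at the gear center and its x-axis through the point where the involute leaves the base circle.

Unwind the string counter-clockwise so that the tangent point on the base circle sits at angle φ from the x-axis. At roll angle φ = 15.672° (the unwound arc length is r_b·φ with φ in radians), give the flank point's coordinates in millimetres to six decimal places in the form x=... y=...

pitch radius r_p = m·N/2 = 1.567·43/2 = 33.690500
base radius r_b = r_p·cos α = 33.690500·cos 18.971° = 31.860541
roll angle φ = 15.672° = 0.27352800 rad
x = r_b·(cos φ + φ·sin φ) = 31.860541·(0.96282387 + 0.27352800·0.27012995) = 33.030205
y = r_b·(sin φ − φ·cos φ) = 31.860541·(0.27012995 − 0.27352800·0.96282387) = 0.215717

x=33.030205 y=0.215717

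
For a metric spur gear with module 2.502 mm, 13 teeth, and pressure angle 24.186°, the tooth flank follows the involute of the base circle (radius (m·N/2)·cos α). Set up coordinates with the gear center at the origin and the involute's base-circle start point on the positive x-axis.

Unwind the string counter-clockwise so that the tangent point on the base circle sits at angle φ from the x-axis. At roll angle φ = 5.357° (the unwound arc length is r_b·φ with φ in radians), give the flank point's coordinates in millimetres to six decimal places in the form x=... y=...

x=14.900140 y=0.004038

pitch radius r_p = m·N/2 = 2.502·13/2 = 16.263000
base radius r_b = r_p·cos α = 16.263000·cos 24.186° = 14.835438
roll angle φ = 5.357° = 0.09349729 rad
x = r_b·(cos φ + φ·sin φ) = 14.835438·(0.99563231 + 0.09349729·0.09336113) = 14.900140
y = r_b·(sin φ − φ·cos φ) = 14.835438·(0.09336113 − 0.09349729·0.99563231) = 0.004038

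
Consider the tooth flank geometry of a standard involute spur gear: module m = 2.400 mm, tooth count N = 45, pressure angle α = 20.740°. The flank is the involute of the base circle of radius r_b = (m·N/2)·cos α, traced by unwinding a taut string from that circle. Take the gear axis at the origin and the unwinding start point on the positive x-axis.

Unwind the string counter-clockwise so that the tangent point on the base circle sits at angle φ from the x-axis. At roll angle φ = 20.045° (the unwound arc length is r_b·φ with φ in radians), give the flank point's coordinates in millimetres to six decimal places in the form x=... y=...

pitch radius r_p = m·N/2 = 2.400·45/2 = 54.000000
base radius r_b = r_p·cos α = 54.000000·cos 20.740° = 50.500640
roll angle φ = 20.045° = 0.34985125 rad
x = r_b·(cos φ + φ·sin φ) = 50.500640·(0.93942371 + 0.34985125·0.34275807) = 53.497249
y = r_b·(sin φ − φ·cos φ) = 50.500640·(0.34275807 − 0.34985125·0.93942371) = 0.712034

x=53.497249 y=0.712034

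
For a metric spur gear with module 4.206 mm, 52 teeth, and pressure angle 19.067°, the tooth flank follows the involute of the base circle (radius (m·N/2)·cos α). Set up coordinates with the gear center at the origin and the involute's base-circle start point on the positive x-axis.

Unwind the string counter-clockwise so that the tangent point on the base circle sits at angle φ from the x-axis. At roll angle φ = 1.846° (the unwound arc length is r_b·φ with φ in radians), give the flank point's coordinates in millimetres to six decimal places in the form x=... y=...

x=103.410056 y=0.001152

pitch radius r_p = m·N/2 = 4.206·52/2 = 109.356000
base radius r_b = r_p·cos α = 109.356000·cos 19.067° = 103.356426
roll angle φ = 1.846° = 0.03221878 rad
x = r_b·(cos φ + φ·sin φ) = 103.356426·(0.99948102 + 0.03221878·0.03221320) = 103.410056
y = r_b·(sin φ − φ·cos φ) = 103.356426·(0.03221320 − 0.03221878·0.99948102) = 0.001152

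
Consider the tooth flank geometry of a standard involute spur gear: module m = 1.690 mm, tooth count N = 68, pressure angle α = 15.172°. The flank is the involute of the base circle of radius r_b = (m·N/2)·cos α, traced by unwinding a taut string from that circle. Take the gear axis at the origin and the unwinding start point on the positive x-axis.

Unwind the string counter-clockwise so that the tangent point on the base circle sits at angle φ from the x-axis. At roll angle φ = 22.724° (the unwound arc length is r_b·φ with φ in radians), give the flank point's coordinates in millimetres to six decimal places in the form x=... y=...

x=59.648840 y=1.135210

pitch radius r_p = m·N/2 = 1.690·68/2 = 57.460000
base radius r_b = r_p·cos α = 57.460000·cos 15.172° = 55.457203
roll angle φ = 22.724° = 0.39660862 rad
x = r_b·(cos φ + φ·sin φ) = 55.457203·(0.92237636 + 0.39660862·0.38629244) = 59.648840
y = r_b·(sin φ − φ·cos φ) = 55.457203·(0.38629244 − 0.39660862·0.92237636) = 1.135210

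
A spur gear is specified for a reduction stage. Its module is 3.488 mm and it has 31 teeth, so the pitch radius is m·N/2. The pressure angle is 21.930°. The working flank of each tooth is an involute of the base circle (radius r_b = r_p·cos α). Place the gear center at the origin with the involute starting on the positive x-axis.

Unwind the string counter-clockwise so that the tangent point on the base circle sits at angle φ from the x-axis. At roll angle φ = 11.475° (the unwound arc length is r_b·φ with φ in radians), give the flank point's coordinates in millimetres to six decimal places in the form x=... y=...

pitch radius r_p = m·N/2 = 3.488·31/2 = 54.064000
base radius r_b = r_p·cos α = 54.064000·cos 21.930° = 50.151974
roll angle φ = 11.475° = 0.20027653 rad
x = r_b·(cos φ + φ·sin φ) = 50.151974·(0.98001160 + 0.20027653·0.19894034) = 51.147725
y = r_b·(sin φ − φ·cos φ) = 50.151974·(0.19894034 − 0.20027653·0.98001160) = 0.133756

x=51.147725 y=0.133756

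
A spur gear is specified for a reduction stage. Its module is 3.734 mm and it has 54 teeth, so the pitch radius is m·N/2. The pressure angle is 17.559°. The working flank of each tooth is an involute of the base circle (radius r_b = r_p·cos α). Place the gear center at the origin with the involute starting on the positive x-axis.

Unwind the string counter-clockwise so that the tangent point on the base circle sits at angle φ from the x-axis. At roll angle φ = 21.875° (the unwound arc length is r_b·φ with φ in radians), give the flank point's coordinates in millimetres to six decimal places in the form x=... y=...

x=102.872808 y=1.757226

pitch radius r_p = m·N/2 = 3.734·54/2 = 100.818000
base radius r_b = r_p·cos α = 100.818000·cos 17.559° = 96.120566
roll angle φ = 21.875° = 0.38179077 rad
x = r_b·(cos φ + φ·sin φ) = 96.120566·(0.92799891 + 0.38179077·0.37258290) = 102.872808
y = r_b·(sin φ − φ·cos φ) = 96.120566·(0.37258290 − 0.38179077·0.92799891) = 1.757226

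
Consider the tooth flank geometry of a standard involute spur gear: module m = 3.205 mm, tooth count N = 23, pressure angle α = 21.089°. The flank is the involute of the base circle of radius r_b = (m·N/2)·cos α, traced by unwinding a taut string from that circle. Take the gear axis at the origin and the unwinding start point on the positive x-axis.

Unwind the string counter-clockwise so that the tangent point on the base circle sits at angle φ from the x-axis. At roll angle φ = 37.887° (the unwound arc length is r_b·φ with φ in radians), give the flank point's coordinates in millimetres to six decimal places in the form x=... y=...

x=41.105130 y=3.171682

pitch radius r_p = m·N/2 = 3.205·23/2 = 36.857500
base radius r_b = r_p·cos α = 36.857500·cos 21.089° = 34.388882
roll angle φ = 37.887° = 0.66125289 rad
x = r_b·(cos φ + φ·sin φ) = 34.388882·(0.78922344 + 0.66125289·0.61410615) = 41.105130
y = r_b·(sin φ − φ·cos φ) = 34.388882·(0.61410615 − 0.66125289·0.78922344) = 3.171682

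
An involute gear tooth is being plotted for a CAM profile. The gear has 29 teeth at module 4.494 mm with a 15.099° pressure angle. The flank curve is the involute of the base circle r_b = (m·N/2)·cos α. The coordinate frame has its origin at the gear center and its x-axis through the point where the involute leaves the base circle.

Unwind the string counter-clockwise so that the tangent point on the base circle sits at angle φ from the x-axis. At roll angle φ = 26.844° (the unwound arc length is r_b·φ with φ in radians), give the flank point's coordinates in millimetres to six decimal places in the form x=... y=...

pitch radius r_p = m·N/2 = 4.494·29/2 = 65.163000
base radius r_b = r_p·cos α = 65.163000·cos 15.099° = 62.913389
roll angle φ = 26.844° = 0.46851618 rad
x = r_b·(cos φ + φ·sin φ) = 62.913389·(0.89223931 + 0.46851618·0.45156286) = 69.444039
y = r_b·(sin φ − φ·cos φ) = 62.913389·(0.45156286 − 0.46851618·0.89223931) = 2.109757

x=69.444039 y=2.109757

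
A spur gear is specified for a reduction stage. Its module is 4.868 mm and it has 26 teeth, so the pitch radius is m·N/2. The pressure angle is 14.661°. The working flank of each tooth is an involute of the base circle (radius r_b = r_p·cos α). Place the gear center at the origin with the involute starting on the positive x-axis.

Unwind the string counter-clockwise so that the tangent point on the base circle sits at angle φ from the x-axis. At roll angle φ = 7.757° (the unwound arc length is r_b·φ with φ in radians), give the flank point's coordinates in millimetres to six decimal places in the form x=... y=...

x=61.782008 y=0.050549

pitch radius r_p = m·N/2 = 4.868·26/2 = 63.284000
base radius r_b = r_p·cos α = 63.284000·cos 14.661° = 61.223489
roll angle φ = 7.757° = 0.13538519 rad
x = r_b·(cos φ + φ·sin φ) = 61.223489·(0.99084941 + 0.13538519·0.13497199) = 61.782008
y = r_b·(sin φ − φ·cos φ) = 61.223489·(0.13497199 − 0.13538519·0.99084941) = 0.050549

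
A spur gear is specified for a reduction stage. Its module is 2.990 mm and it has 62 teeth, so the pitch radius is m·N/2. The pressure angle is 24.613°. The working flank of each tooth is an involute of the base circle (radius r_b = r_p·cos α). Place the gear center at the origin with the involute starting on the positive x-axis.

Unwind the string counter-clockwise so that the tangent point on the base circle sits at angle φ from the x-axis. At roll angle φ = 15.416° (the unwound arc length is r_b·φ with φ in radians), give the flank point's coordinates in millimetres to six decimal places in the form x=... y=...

pitch radius r_p = m·N/2 = 2.990·62/2 = 92.690000
base radius r_b = r_p·cos α = 92.690000·cos 24.613° = 84.268338
roll angle φ = 15.416° = 0.26905996 rad
x = r_b·(cos φ + φ·sin φ) = 84.268338·(0.96402121 + 0.26905996·0.26582533) = 87.263586
y = r_b·(sin φ − φ·cos φ) = 84.268338·(0.26582533 − 0.26905996·0.96402121) = 0.543179

x=87.263586 y=0.543179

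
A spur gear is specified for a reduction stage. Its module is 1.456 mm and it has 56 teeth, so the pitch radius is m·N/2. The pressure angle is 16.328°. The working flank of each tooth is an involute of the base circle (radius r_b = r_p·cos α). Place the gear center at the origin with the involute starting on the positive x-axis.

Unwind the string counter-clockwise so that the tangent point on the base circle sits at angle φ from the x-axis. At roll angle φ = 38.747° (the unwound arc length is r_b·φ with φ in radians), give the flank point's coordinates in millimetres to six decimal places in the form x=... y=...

x=47.072844 y=3.851876

pitch radius r_p = m·N/2 = 1.456·56/2 = 40.768000
base radius r_b = r_p·cos α = 40.768000·cos 16.328° = 39.123746
roll angle φ = 38.747° = 0.67626273 rad
x = r_b·(cos φ + φ·sin φ) = 39.123746·(0.77991726 + 0.67626273·0.62588264) = 47.072844
y = r_b·(sin φ − φ·cos φ) = 39.123746·(0.62588264 − 0.67626273·0.77991726) = 3.851876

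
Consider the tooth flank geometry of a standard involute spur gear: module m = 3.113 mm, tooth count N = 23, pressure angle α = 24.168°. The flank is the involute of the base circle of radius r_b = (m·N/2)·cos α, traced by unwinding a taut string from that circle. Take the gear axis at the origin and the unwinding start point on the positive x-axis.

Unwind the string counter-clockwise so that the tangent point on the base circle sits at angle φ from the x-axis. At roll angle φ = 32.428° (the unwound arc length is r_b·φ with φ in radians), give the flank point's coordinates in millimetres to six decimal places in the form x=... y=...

x=37.481324 y=1.911320

pitch radius r_p = m·N/2 = 3.113·23/2 = 35.799500
base radius r_b = r_p·cos α = 35.799500·cos 24.168° = 32.661635
roll angle φ = 32.428° = 0.56597537 rad
x = r_b·(cos φ + φ·sin φ) = 32.661635·(0.84406597 + 0.56597537·0.53623935) = 37.481324
y = r_b·(sin φ − φ·cos φ) = 32.661635·(0.53623935 − 0.56597537·0.84406597) = 1.911320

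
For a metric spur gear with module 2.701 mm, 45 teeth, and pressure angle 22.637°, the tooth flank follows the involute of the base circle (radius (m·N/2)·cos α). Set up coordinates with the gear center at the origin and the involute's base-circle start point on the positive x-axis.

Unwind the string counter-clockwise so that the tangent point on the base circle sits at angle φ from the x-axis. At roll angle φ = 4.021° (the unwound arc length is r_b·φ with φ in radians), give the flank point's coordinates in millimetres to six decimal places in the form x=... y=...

x=56.228658 y=0.006459

pitch radius r_p = m·N/2 = 2.701·45/2 = 60.772500
base radius r_b = r_p·cos α = 60.772500·cos 22.637° = 56.090699
roll angle φ = 4.021° = 0.07017969 rad
x = r_b·(cos φ + φ·sin φ) = 56.090699·(0.99753842 + 0.07017969·0.07012210) = 56.228658
y = r_b·(sin φ − φ·cos φ) = 56.090699·(0.07012210 − 0.07017969·0.99753842) = 0.006459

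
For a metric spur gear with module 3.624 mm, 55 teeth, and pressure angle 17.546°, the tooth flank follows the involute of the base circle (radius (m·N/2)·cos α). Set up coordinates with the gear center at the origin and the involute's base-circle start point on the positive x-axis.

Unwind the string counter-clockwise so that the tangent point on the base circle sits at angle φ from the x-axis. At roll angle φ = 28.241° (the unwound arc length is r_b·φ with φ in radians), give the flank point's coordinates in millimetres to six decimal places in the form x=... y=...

pitch radius r_p = m·N/2 = 3.624·55/2 = 99.660000
base radius r_b = r_p·cos α = 99.660000·cos 17.546° = 95.023341
roll angle φ = 28.241° = 0.49289843 rad
x = r_b·(cos φ + φ·sin φ) = 95.023341·(0.88096508 + 0.49289843·0.47318129) = 105.874568
y = r_b·(sin φ − φ·cos φ) = 95.023341·(0.47318129 − 0.49289843·0.88096508) = 3.701633

x=105.874568 y=3.701633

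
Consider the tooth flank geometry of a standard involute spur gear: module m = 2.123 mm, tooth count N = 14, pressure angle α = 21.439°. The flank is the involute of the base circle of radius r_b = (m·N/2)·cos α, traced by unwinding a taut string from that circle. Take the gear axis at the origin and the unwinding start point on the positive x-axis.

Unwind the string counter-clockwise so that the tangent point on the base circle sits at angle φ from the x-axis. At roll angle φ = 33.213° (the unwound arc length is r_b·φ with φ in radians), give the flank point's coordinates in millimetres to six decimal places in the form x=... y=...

x=15.965172 y=0.868318

pitch radius r_p = m·N/2 = 2.123·14/2 = 14.861000
base radius r_b = r_p·cos α = 14.861000·cos 21.439° = 13.832726
roll angle φ = 33.213° = 0.57967620 rad
x = r_b·(cos φ + φ·sin φ) = 13.832726·(0.83664005 + 0.57967620·0.54775307) = 15.965172
y = r_b·(sin φ − φ·cos φ) = 13.832726·(0.54775307 − 0.57967620·0.83664005) = 0.868318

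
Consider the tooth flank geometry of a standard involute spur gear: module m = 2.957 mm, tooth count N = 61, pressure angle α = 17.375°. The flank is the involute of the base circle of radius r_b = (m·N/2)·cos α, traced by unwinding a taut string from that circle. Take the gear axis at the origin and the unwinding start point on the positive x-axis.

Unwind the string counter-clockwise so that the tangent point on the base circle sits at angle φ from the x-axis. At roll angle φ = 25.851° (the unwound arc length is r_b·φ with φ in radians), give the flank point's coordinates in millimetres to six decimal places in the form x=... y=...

pitch radius r_p = m·N/2 = 2.957·61/2 = 90.188500
base radius r_b = r_p·cos α = 90.188500·cos 17.375° = 86.073264
roll angle φ = 25.851° = 0.45118506 rad
x = r_b·(cos φ + φ·sin φ) = 86.073264·(0.89993101 + 0.45118506·0.43603232) = 94.393301
y = r_b·(sin φ − φ·cos φ) = 86.073264·(0.43603232 − 0.45118506·0.89993101) = 2.581930

x=94.393301 y=2.581930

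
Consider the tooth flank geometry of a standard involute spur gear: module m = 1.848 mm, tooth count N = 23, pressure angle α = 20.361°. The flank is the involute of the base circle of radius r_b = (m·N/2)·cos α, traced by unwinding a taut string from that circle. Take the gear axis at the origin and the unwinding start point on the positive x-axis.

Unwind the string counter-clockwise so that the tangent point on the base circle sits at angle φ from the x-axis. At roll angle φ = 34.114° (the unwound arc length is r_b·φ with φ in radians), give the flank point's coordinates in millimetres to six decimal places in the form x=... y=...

pitch radius r_p = m·N/2 = 1.848·23/2 = 21.252000
base radius r_b = r_p·cos α = 21.252000·cos 20.361° = 19.924155
roll angle φ = 34.114° = 0.59540162 rad
x = r_b·(cos φ + φ·sin φ) = 19.924155·(0.82792332 + 0.59540162·0.56084131) = 23.148862
y = r_b·(sin φ − φ·cos φ) = 19.924155·(0.56084131 − 0.59540162·0.82792332) = 1.352739

x=23.148862 y=1.352739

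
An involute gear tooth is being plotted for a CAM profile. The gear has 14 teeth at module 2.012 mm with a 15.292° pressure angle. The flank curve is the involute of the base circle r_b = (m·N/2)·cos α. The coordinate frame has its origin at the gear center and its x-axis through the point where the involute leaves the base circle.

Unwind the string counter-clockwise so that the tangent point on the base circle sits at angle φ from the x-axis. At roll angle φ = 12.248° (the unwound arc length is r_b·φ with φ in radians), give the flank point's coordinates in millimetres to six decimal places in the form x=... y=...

pitch radius r_p = m·N/2 = 2.012·14/2 = 14.084000
base radius r_b = r_p·cos α = 14.084000·cos 15.292° = 13.585345
roll angle φ = 12.248° = 0.21376793 rad
x = r_b·(cos φ + φ·sin φ) = 13.585345·(0.97723851 + 0.21376793·0.21214356) = 13.892211
y = r_b·(sin φ − φ·cos φ) = 13.585345·(0.21214356 − 0.21376793·0.97723851) = 0.044034

x=13.892211 y=0.044034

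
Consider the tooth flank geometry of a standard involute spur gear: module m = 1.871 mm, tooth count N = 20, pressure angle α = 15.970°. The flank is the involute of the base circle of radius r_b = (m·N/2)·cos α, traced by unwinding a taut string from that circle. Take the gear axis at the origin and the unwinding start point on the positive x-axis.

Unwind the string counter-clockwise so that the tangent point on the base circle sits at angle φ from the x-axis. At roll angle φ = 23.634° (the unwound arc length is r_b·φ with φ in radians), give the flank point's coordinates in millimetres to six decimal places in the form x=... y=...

pitch radius r_p = m·N/2 = 1.871·20/2 = 18.710000
base radius r_b = r_p·cos α = 18.710000·cos 15.970° = 17.987904
roll angle φ = 23.634° = 0.41249112 rad
x = r_b·(cos φ + φ·sin φ) = 17.987904·(0.91612500 + 0.41249112·0.40089274) = 19.453733
y = r_b·(sin φ − φ·cos φ) = 17.987904·(0.40089274 − 0.41249112·0.91612500) = 0.413710

x=19.453733 y=0.413710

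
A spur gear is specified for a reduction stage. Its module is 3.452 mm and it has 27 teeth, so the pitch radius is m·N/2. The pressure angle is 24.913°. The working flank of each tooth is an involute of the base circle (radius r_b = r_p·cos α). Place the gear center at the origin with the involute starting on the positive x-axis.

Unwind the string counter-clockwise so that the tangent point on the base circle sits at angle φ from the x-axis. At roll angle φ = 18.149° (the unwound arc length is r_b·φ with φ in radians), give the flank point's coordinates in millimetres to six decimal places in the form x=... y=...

x=44.333117 y=0.443294

pitch radius r_p = m·N/2 = 3.452·27/2 = 46.602000
base radius r_b = r_p·cos α = 46.602000·cos 24.913° = 42.265612
roll angle φ = 18.149° = 0.31675981 rad
x = r_b·(cos φ + φ·sin φ) = 42.265612·(0.95024969 + 0.31675981·0.31148921) = 44.333117
y = r_b·(sin φ − φ·cos φ) = 42.265612·(0.31148921 − 0.31675981·0.95024969) = 0.443294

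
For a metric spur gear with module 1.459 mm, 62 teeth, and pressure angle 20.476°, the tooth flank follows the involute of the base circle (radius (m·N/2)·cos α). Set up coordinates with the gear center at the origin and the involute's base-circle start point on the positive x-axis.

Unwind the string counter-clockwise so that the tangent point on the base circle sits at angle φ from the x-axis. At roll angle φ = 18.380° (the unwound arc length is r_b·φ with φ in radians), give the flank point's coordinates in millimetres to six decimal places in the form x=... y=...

pitch radius r_p = m·N/2 = 1.459·62/2 = 45.229000
base radius r_b = r_p·cos α = 45.229000·cos 20.476° = 42.371378
roll angle φ = 18.380° = 0.32079152 rad
x = r_b·(cos φ + φ·sin φ) = 42.371378·(0.94898614 + 0.32079152·0.31531780) = 44.495769
y = r_b·(sin φ − φ·cos φ) = 42.371378·(0.31531780 − 0.32079152·0.94898614) = 0.461471

x=44.495769 y=0.461471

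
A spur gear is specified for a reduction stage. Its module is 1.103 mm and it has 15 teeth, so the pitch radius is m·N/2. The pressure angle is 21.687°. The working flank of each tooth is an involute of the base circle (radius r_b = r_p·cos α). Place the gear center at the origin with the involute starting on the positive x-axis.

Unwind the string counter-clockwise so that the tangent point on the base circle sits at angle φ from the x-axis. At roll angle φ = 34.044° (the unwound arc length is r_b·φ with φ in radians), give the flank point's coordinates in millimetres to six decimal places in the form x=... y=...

x=8.926442 y=0.518771

pitch radius r_p = m·N/2 = 1.103·15/2 = 8.272500
base radius r_b = r_p·cos α = 8.272500·cos 21.687° = 7.686943
roll angle φ = 34.044° = 0.59417989 rad
x = r_b·(cos φ + φ·sin φ) = 7.686943·(0.82860790 + 0.59417989·0.55982939) = 8.926442
y = r_b·(sin φ − φ·cos φ) = 7.686943·(0.55982939 − 0.59417989·0.82860790) = 0.518771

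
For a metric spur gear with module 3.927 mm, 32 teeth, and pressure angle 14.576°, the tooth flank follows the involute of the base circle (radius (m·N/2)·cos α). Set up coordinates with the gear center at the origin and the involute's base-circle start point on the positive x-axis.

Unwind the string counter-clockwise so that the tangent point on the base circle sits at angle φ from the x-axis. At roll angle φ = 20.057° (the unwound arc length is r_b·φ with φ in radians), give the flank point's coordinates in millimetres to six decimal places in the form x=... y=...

pitch radius r_p = m·N/2 = 3.927·32/2 = 62.832000
base radius r_b = r_p·cos α = 62.832000·cos 14.576° = 60.809731
roll angle φ = 20.057° = 0.35006069 rad
x = r_b·(cos φ + φ·sin φ) = 60.809731·(0.93935190 + 0.35006069·0.34295482) = 64.422249
y = r_b·(sin φ − φ·cos φ) = 60.809731·(0.34295482 − 0.35006069·0.93935190) = 0.858916

x=64.422249 y=0.858916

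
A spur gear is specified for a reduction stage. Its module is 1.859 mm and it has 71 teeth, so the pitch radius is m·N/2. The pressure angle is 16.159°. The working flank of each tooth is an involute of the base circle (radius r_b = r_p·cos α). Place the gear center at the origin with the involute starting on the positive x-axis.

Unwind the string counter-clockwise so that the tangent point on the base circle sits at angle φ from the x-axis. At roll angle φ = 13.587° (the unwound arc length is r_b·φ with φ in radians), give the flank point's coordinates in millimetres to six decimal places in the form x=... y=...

pitch radius r_p = m·N/2 = 1.859·71/2 = 65.994500
base radius r_b = r_p·cos α = 65.994500·cos 16.159° = 63.387261
roll angle φ = 13.587° = 0.23713789 rad
x = r_b·(cos φ + φ·sin φ) = 63.387261·(0.97201433 + 0.23713789·0.23492158) = 65.144554
y = r_b·(sin φ − φ·cos φ) = 63.387261·(0.23492158 − 0.23713789·0.97201433) = 0.280181

x=65.144554 y=0.280181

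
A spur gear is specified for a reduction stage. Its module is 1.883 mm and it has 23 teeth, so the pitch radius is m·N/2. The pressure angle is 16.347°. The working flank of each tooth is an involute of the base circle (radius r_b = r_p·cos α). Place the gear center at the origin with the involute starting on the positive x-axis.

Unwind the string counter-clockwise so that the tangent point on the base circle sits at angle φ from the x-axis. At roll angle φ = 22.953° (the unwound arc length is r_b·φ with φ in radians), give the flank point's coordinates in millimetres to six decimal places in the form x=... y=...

x=22.380173 y=0.438198

pitch radius r_p = m·N/2 = 1.883·23/2 = 21.654500
base radius r_b = r_p·cos α = 21.654500·cos 16.347° = 20.779111
roll angle φ = 22.953° = 0.40060542 rad
x = r_b·(cos φ + φ·sin φ) = 20.779111·(0.92082506 + 0.40060542·0.38997590) = 22.380173
y = r_b·(sin φ − φ·cos φ) = 20.779111·(0.38997590 − 0.40060542·0.92082506) = 0.438198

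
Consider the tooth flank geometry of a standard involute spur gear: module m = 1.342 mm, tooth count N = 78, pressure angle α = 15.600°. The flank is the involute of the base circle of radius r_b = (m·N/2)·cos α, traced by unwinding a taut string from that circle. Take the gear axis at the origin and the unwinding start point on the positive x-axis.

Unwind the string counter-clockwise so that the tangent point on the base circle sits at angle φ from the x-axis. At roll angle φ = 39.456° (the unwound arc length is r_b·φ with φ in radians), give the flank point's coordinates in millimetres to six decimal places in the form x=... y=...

x=60.982578 y=5.231546

pitch radius r_p = m·N/2 = 1.342·78/2 = 52.338000
base radius r_b = r_p·cos α = 52.338000·cos 15.600° = 50.410002
roll angle φ = 39.456° = 0.68863711 rad
x = r_b·(cos φ + φ·sin φ) = 50.410002·(0.77211283 + 0.68863711·0.63548547) = 60.982578
y = r_b·(sin φ − φ·cos φ) = 50.410002·(0.63548547 − 0.68863711·0.77211283) = 5.231546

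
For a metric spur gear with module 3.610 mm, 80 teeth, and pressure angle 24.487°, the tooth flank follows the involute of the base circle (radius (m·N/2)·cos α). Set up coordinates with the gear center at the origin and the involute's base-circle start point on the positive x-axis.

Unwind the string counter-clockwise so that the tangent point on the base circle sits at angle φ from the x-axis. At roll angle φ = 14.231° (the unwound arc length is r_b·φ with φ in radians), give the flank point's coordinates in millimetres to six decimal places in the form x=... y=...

pitch radius r_p = m·N/2 = 3.610·80/2 = 144.400000
base radius r_b = r_p·cos α = 144.400000·cos 24.487° = 131.411991
roll angle φ = 14.231° = 0.24837781 rad
x = r_b·(cos φ + φ·sin φ) = 131.411991·(0.96931248 + 0.24837781·0.24583187) = 135.403192
y = r_b·(sin φ − φ·cos φ) = 131.411991·(0.24583187 − 0.24837781·0.96931248) = 0.667069

x=135.403192 y=0.667069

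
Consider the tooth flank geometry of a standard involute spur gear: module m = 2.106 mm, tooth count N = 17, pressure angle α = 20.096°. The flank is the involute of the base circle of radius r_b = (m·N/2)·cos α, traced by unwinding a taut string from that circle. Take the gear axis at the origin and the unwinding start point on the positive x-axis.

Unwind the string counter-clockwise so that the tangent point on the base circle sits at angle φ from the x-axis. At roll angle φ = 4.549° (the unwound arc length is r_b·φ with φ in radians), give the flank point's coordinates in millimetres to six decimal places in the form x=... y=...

x=16.864057 y=0.002803

pitch radius r_p = m·N/2 = 2.106·17/2 = 17.901000
base radius r_b = r_p·cos α = 17.901000·cos 20.096° = 16.811156
roll angle φ = 4.549° = 0.07939503 rad
x = r_b·(cos φ + φ·sin φ) = 16.811156·(0.99684987 + 0.07939503·0.07931164) = 16.864057
y = r_b·(sin φ − φ·cos φ) = 16.811156·(0.07931164 − 0.07939503·0.99684987) = 0.002803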